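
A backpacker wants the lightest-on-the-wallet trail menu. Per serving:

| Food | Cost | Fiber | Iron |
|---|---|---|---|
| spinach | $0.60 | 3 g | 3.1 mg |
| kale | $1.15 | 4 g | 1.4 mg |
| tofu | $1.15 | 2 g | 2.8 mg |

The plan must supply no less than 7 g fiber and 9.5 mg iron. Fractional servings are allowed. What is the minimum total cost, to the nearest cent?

$1.84

This is a tiny linear program; its minimum lies at a vertex of the feasible set. List the vertices and price them.
spinach only: max(7/3, 9.5/3.1) = 3.065 servings → $1.84.
kale only: max(7/4, 9.5/1.4) = 6.786 servings → $7.80.
tofu only: max(7/2, 9.5/2.8) = 3.5 servings → $4.03.
spinach + kale: the both-tight solution has a negative serving — not a feasible corner.
spinach + tofu with both tight: 0.2727 servings and 3.091 servings → $3.72.
kale + tofu with both tight: 0.07143 servings and 3.357 servings → $3.94.
Cheapest feasible corner: $1.84.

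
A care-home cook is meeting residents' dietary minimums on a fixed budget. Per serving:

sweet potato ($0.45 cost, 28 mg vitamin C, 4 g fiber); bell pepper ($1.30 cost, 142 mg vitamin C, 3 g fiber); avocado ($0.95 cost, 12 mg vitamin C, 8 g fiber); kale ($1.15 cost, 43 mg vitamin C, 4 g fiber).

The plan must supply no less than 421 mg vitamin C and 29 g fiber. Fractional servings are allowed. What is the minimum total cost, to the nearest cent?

$5.00

Minimising a linear cost over {vitamin C ≥ 421, fiber ≥ 29, servings ≥ 0} — the optimum is at a vertex, using one or two foods.
sweet potato only: max(421/28, 29/4) = 15.04 servings → $6.77.
bell pepper only: max(421/142, 29/3) = 9.667 servings → $12.57.
avocado only: max(421/12, 29/8) = 35.08 servings → $33.33.
kale only: max(421/43, 29/4) = 9.791 servings → $11.26.
sweet potato + bell pepper with both tight: 5.899 servings and 1.802 servings → $5.00.
sweet potato + avocado: intersection lies outside the first quadrant.
sweet potato + kale with both targets exact would need a negative amount; discard.
bell pepper + avocado with both tight: 2.745 servings and 2.595 servings → $6.03.
bell pepper + kale with both tight: 0.9954 servings and 6.503 servings → $8.77.
avocado + kale: intersection lies outside the first quadrant.
Cheapest feasible corner: $5.00.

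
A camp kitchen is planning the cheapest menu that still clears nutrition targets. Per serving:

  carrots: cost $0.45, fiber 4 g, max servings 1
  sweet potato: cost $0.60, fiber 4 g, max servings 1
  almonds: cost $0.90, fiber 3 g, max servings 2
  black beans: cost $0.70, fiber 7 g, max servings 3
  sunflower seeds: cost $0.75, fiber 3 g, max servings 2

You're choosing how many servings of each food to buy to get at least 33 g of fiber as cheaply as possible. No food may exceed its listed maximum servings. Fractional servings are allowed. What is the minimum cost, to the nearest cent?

Cost per g of fiber: black beans $0.1000, carrots $0.1125, sweet potato $0.1500, sunflower seeds $0.2500, almonds $0.3000.
Take 3 servings of black beans: +21.0 g fiber for $2.10 (total $2.10, still need 12.0 g).
Take 1 serving of carrots: +4.0 g fiber for $0.45 (total $2.55, still need 8.0 g).
Take 1 serving of sweet potato: +4.0 g fiber for $0.60 (total $3.15, still need 4.0 g).
Take 1.333 servings of sunflower seeds: +4.0 g fiber for $1.00 (total $4.15, still need 0.0 g).
Greedy by cheapest-per-g is optimal for a single linear constraint, so the minimum cost is $4.15.

$4.15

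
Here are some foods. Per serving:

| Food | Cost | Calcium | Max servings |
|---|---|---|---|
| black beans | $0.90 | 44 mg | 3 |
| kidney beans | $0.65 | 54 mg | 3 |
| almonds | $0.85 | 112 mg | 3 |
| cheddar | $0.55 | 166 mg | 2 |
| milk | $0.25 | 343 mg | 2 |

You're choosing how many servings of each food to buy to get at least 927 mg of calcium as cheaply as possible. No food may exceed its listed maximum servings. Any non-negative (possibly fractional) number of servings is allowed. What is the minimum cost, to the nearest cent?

$1.30

Cost per mg of calcium: milk $0.0007, cheddar $0.0033, almonds $0.0076, kidney beans $0.0120, black beans $0.0205.
Take 2 servings of milk: +686.0 mg calcium for $0.50 (total $0.50, still need 241.0 mg).
Take 1.452 servings of cheddar: +241.0 mg calcium for $0.80 (total $1.30, still need 0.0 mg).
Filling from the cheapest source first is optimal under one linear minimum: $1.30.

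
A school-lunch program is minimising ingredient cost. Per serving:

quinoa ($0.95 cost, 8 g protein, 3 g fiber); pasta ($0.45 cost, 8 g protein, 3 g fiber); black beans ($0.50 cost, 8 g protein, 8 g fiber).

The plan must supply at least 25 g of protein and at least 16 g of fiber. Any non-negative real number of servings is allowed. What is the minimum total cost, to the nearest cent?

Check every corner: each single food scaled to meet both minima, and each pair solved so both constraints bind.
quinoa only: max(25/8, 16/3) = 5.333 servings → $5.07.
pasta only: max(25/8, 16/3) = 5.333 servings → $2.40.
black beans only: max(25/8, 16/8) = 3.125 servings → $1.56.
quinoa + pasta (both tight): parallel constraints — no distinct corner.
quinoa + black beans with both tight: 1.8 servings and 1.325 servings → $2.37.
pasta + black beans with both tight: 1.8 servings and 1.325 servings → $1.47.
Cheapest feasible corner: $1.47.

$1.47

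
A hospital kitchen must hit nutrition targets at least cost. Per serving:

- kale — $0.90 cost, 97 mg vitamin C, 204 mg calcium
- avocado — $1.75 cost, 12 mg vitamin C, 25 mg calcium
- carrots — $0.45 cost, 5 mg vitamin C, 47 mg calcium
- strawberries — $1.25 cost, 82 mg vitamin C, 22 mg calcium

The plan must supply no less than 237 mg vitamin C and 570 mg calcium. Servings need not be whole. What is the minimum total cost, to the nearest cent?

kale only: max(237/97, 570/204) = 2.794 servings → $2.51.
avocado only: max(237/12, 570/25) = 22.8 servings → $39.90.
carrots only: max(237/5, 570/47) = 47.4 servings → $21.33.
strawberries only: max(237/82, 570/22) = 25.91 servings → $32.39.
kale + avocado with both targets exact would need a negative amount; discard.
kale + carrots with both tight: 2.342 servings and 1.962 servings → $2.99.
kale + strawberries: intersection lies outside the first quadrant.
avocado + carrots with both tight: 18.88 servings and 2.084 servings → $33.98.
avocado + strawberries: the both-tight solution has a negative serving — not a feasible corner.
carrots + strawberries with both tight: 11.09 servings and 2.214 servings → $7.76.
The minimum over all feasible corners is $2.51.

$2.51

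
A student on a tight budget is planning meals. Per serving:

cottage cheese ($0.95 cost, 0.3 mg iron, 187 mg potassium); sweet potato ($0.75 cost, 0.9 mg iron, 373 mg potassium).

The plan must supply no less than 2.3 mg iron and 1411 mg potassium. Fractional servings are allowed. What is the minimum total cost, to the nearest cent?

$2.84

For a min-cost LP with two ≥-constraints, a basic feasible solution has at most two positive variables.
cottage cheese only: max(2.3/0.3, 1411/187) = 7.667 servings → $7.28.
sweet potato only: max(2.3/0.9, 1411/373) = 3.783 servings → $2.84.
cottage cheese + sweet potato with both tight: 7.305 servings and 0.1206 servings → $7.03.
The minimum over all feasible corners is $2.84.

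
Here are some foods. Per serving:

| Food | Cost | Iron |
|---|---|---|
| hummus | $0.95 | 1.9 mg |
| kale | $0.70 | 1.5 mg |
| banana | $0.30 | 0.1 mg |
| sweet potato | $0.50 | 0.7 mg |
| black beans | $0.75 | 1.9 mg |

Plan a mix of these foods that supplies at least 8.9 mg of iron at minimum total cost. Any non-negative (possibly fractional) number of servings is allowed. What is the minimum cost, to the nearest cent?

Cost per mg of iron: black beans $0.3947, kale $0.4667, hummus $0.5000, sweet potato $0.7143, banana $3.0000.
With no serving limits, use only black beans: 8.9 mg / 1.9 mg = 4.684 servings × $0.75 = $3.51.

$3.51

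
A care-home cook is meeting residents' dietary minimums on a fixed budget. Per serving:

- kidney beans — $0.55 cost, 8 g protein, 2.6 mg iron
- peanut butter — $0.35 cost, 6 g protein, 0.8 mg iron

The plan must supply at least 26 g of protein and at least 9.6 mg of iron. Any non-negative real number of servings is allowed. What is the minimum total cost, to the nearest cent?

This is a tiny linear program; its minimum lies at a vertex of the feasible set. List the vertices and price them.
kidney beans only: max(26/8, 9.6/2.6) = 3.692 servings → $2.03.
peanut butter only: max(26/6, 9.6/0.8) = 12 servings → $4.20.
kidney beans + peanut butter with both targets exact would need a negative amount; discard.
So the least-cost plan costs $2.03.

$2.03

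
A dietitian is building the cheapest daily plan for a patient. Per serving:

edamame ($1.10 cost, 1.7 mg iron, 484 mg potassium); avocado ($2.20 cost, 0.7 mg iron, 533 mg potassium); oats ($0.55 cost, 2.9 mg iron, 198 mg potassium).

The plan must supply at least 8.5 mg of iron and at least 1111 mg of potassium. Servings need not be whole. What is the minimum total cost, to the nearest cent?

Compare the cost at each extreme point of the feasible region.
edamame only: max(8.5/1.7, 1111/484) = 5 servings → $5.50.
avocado only: max(8.5/0.7, 1111/533) = 12.14 servings → $26.71.
oats only: max(8.5/2.9, 1111/198) = 5.611 servings → $3.09.
edamame + avocado: intersection lies outside the first quadrant.
edamame + oats with both tight: 1.442 servings and 2.086 servings → $2.73.
avocado + oats with both tight: 1.094 servings and 2.667 servings → $3.87.
The minimum over all feasible corners is $2.73.

$2.73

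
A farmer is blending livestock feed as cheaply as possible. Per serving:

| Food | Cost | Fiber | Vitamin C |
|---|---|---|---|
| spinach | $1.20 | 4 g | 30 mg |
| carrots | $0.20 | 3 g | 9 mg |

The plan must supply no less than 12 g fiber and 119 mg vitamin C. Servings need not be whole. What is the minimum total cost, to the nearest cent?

$2.64

spinach only: max(12/4, 119/30) = 3.967 servings → $4.76.
carrots only: max(12/3, 119/9) = 13.22 servings → $2.64.
spinach + carrots: intersection lies outside the first quadrant.
So the least-cost plan costs $2.64.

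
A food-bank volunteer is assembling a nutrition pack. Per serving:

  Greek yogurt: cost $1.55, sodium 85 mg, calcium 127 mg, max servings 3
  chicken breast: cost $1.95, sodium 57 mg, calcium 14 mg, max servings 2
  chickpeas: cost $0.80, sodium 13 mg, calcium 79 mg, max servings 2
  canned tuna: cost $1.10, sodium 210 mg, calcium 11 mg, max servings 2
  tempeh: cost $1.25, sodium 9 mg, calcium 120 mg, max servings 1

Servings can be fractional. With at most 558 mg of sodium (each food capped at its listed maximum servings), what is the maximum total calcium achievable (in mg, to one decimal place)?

695.1 mg

Calcium per mg sodium: tempeh 13.33, chickpeas 6.077, Greek yogurt 1.494, chicken breast 0.2456, canned tuna 0.05238.
Take 1 serving of tempeh: uses 9 mg sodium, +120.0 mg calcium (running total 120.0 mg).
Take 2 servings of chickpeas: uses 26 mg sodium, +158.0 mg calcium (running total 278.0 mg).
Take 3 servings of Greek yogurt: uses 255 mg sodium, +381.0 mg calcium (running total 659.0 mg).
Take 2 servings of chicken breast: uses 114 mg sodium, +28.0 mg calcium (running total 687.0 mg).
Take 0.7333 servings of canned tuna: uses 154 mg sodium, +8.1 mg calcium (running total 695.1 mg).
Filling greedily by calcium-per-mg sodium is optimal for one linear limit, giving 695.1 mg.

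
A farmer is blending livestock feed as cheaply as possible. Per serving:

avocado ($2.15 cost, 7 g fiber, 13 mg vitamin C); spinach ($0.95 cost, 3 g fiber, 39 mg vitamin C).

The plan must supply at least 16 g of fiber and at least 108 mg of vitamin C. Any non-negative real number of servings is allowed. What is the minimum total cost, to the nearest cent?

$4.98

The cheapest plan sits at a corner of the feasible region — with two constraints it uses at most two foods.
avocado only: max(16/7, 108/13) = 8.308 servings → $17.86.
spinach only: max(16/3, 108/39) = 5.333 servings → $5.07.
avocado + spinach with both tight: 1.282 servings and 2.342 servings → $4.98.
So the least-cost plan costs $4.98.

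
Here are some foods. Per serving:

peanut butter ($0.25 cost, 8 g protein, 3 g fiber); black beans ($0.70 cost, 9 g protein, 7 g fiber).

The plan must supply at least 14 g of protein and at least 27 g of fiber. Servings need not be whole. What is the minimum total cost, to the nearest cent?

$2.25

For a min-cost LP with two ≥-constraints, a basic feasible solution has at most two positive variables.
peanut butter only: max(14/8, 27/3) = 9 servings → $2.25.
black beans only: max(14/9, 27/7) = 3.857 servings → $2.70.
peanut butter + black beans: intersection lies outside the first quadrant.
The minimum over all feasible corners is $2.25.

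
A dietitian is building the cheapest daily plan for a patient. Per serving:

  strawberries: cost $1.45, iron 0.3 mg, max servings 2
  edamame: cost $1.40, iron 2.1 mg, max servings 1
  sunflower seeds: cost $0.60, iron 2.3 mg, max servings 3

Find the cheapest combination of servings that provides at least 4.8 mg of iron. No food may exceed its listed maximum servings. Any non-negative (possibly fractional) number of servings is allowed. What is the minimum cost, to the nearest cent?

$1.25

Cost per mg of iron: sunflower seeds $0.2609, edamame $0.6667, strawberries $4.8333.
Take 2.087 servings of sunflower seeds: +4.8 mg iron for $1.25 (total $1.25, still need 0.0 mg).
Filling from the cheapest source first is optimal under one linear minimum: $1.25.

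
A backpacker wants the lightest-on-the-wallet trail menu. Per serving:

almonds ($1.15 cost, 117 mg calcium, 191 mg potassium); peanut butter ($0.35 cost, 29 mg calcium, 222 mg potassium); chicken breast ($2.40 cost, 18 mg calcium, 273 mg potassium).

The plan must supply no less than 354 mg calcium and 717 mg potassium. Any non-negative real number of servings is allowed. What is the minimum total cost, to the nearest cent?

$3.53

almonds only: max(354/117, 717/191) = 3.754 servings → $4.32.
peanut butter only: max(354/29, 717/222) = 12.21 servings → $4.27.
chicken breast only: max(354/18, 717/273) = 19.67 servings → $47.20.
almonds + peanut butter with both tight: 2.828 servings and 0.7964 servings → $3.53.
almonds + chicken breast with both tight: 2.938 servings and 0.571 servings → $4.75.
peanut butter + chicken breast: intersection lies outside the first quadrant.
The minimum over all feasible corners is $3.53.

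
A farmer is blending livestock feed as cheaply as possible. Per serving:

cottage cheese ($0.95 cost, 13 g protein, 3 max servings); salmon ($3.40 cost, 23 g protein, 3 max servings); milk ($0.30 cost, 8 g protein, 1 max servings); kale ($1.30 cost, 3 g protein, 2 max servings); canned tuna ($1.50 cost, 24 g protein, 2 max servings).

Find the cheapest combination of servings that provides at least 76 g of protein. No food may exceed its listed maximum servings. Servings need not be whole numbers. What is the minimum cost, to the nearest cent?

Cost per g of protein: milk $0.0375, canned tuna $0.0625, cottage cheese $0.0731, salmon $0.1478, kale $0.4333.
Take 1 serving of milk: +8.0 g protein for $0.30 (total $0.30, still need 68.0 g).
Take 2 servings of canned tuna: +48.0 g protein for $3.00 (total $3.30, still need 20.0 g).
Take 1.538 servings of cottage cheese: +20.0 g protein for $1.46 (total $4.76, still need 0.0 g).
Filling from the cheapest source first is optimal under one linear minimum: $4.76.

$4.76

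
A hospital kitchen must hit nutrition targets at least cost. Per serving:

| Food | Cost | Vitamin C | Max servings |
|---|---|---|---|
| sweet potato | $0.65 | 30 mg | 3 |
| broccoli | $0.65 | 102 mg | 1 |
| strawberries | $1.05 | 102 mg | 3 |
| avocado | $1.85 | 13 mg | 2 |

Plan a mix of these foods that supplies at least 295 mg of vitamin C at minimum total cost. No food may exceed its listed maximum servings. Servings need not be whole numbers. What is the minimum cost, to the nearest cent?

$2.64

Cost per mg of vitamin C: broccoli $0.0064, strawberries $0.0103, sweet potato $0.0217, avocado $0.1423.
Take 1 serving of broccoli: +102.0 mg vitamin C for $0.65 (total $0.65, still need 193.0 mg).
Take 1.892 servings of strawberries: +193.0 mg vitamin C for $1.99 (total $2.64, still need 0.0 mg).
Greedy by cheapest-per-mg is optimal for a single linear constraint, so the minimum cost is $2.64.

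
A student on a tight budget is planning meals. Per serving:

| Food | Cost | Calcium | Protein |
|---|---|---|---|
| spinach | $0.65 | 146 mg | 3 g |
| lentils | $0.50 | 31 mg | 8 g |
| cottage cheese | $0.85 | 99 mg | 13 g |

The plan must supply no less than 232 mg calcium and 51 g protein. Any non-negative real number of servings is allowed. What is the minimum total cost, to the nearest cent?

$3.21

Two binding constraints pin down two serving amounts, so the optimal mix uses at most two foods. The candidates are each food alone (scaled to the tighter of calcium/protein) and each pair with both constraints tight.
spinach only: max(232/146, 51/3) = 17 servings → $11.05.
lentils only: max(232/31, 51/8) = 7.484 servings → $3.74.
cottage cheese only: max(232/99, 51/13) = 3.923 servings → $3.33.
spinach + lentils with both tight: 0.2558 servings and 6.279 servings → $3.31.
spinach + cottage cheese: the both-tight solution has a negative serving — not a feasible corner.
lentils + cottage cheese with both tight: 5.226 servings and 0.7069 servings → $3.21.
The minimum over all feasible corners is $3.21.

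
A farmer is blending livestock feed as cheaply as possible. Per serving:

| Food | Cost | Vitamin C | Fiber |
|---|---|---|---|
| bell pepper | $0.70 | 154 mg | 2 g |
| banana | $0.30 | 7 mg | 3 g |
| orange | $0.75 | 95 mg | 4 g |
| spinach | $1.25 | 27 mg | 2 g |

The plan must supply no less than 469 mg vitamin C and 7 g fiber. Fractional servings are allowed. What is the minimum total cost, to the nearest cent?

$2.22

bell pepper only: max(469/154, 7/2) = 3.5 servings → $2.45.
banana only: max(469/7, 7/3) = 67 servings → $20.10.
orange only: max(469/95, 7/4) = 4.937 servings → $3.70.
spinach only: max(469/27, 7/2) = 17.37 servings → $21.71.
bell pepper + banana with both tight: 3.031 servings and 0.3125 servings → $2.22.
bell pepper + orange with both tight: 2.843 servings and 0.3286 servings → $2.24.
bell pepper + spinach with both tight: 2.949 servings and 0.5512 servings → $2.75.
banana + orange: the both-tight solution has a negative serving — not a feasible corner.
banana + spinach with both targets exact would need a negative amount; discard.
orange + spinach with both targets exact would need a negative amount; discard.
Cheapest feasible corner: $2.22.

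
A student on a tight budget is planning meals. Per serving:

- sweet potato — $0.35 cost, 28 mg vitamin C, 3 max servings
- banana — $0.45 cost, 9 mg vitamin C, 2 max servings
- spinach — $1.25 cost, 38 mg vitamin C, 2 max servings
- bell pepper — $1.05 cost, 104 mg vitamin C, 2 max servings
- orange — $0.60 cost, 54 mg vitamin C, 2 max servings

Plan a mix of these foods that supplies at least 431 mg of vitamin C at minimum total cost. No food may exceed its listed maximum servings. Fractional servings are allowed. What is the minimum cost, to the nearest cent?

Cost per mg of vitamin C: bell pepper $0.0101, orange $0.0111, sweet potato $0.0125, spinach $0.0329, banana $0.0500.
Take 2 servings of bell pepper: +208.0 mg vitamin C for $2.10 (total $2.10, still need 223.0 mg).
Take 2 servings of orange: +108.0 mg vitamin C for $1.20 (total $3.30, still need 115.0 mg).
Take 3 servings of sweet potato: +84.0 mg vitamin C for $1.05 (total $4.35, still need 31.0 mg).
Take 0.8158 servings of spinach: +31.0 mg vitamin C for $1.02 (total $5.37, still need 0.0 mg).
Filling from the cheapest source first is optimal under one linear minimum: $5.37.

$5.37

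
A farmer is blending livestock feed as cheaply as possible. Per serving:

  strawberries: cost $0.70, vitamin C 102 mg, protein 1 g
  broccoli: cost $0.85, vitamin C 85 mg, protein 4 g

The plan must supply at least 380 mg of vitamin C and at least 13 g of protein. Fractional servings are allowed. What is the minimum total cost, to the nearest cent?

$3.39

For a min-cost LP with two ≥-constraints, a basic feasible solution has at most two positive variables.
strawberries only: max(380/102, 13/1) = 13 servings → $9.10.
broccoli only: max(380/85, 13/4) = 4.471 servings → $3.80.
strawberries + broccoli with both tight: 1.285 servings and 2.929 servings → $3.39.
Cheapest feasible corner: $3.39.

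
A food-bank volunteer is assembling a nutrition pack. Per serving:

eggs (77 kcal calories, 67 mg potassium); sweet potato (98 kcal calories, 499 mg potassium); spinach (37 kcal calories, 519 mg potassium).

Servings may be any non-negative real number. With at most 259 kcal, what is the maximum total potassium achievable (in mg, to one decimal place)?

3633.0 mg

Potassium per kcal: spinach 14.03, sweet potato 5.092, eggs 0.8701.
With no serving limits, spend the whole calories allowance on spinach: 259 kcal / 37 kcal × 519 mg = 3633.0 mg.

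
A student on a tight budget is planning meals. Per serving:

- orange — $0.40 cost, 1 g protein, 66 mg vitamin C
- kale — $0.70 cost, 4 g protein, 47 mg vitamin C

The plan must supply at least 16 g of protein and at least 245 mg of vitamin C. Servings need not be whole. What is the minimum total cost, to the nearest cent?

At the optimum either one food covers both requirements or two foods hit both targets exactly; no other combination can be cheaper.
orange only: max(16/1, 245/66) = 16 servings → $6.40.
kale only: max(16/4, 245/47) = 5.213 servings → $3.65.
orange + kale with both tight: 1.051 servings and 3.737 servings → $3.04.
The minimum over all feasible corners is $3.04.

$3.04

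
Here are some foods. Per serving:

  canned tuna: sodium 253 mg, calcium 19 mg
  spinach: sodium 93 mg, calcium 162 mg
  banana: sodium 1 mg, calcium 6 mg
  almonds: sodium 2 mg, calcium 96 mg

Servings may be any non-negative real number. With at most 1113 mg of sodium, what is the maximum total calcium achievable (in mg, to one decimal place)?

53424.0 mg

Calcium per mg sodium: almonds 48, banana 6, spinach 1.742, canned tuna 0.0751.
With no serving limits, spend the whole sodium allowance on almonds: 1113 mg / 2 mg × 96 mg = 53424.0 mg.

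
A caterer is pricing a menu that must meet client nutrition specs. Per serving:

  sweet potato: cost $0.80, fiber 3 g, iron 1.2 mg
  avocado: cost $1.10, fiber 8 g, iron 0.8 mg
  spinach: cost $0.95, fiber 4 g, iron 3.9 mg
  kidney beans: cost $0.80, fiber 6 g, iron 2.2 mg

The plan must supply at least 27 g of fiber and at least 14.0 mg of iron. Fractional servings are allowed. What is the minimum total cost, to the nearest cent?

sweet potato only: max(27/3, 14.0/1.2) = 11.67 servings → $9.33.
avocado only: max(27/8, 14.0/0.8) = 17.5 servings → $19.25.
spinach only: max(27/4, 14.0/3.9) = 6.75 servings → $6.41.
kidney beans only: max(27/6, 14.0/2.2) = 6.364 servings → $5.09.
sweet potato + avocado with both targets exact would need a negative amount; discard.
sweet potato + spinach with both tight: 7.145 servings and 1.391 servings → $7.04.
sweet potato + kidney beans: the both-tight solution has a negative serving — not a feasible corner.
avocado + spinach with both tight: 1.761 servings and 3.229 servings → $5.00.
avocado + kidney beans: intersection lies outside the first quadrant.
spinach + kidney beans with both tight: 1.685 servings and 3.377 servings → $4.30.
Cheapest feasible corner: $4.30.

$4.30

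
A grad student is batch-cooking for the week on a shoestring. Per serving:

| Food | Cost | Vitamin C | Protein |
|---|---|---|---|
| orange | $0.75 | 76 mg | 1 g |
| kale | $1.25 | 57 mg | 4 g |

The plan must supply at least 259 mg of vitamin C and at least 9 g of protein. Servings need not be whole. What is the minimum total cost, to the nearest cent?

$3.74

orange only: max(259/76, 9/1) = 9 servings → $6.75.
kale only: max(259/57, 9/4) = 4.544 servings → $5.68.
orange + kale with both tight: 2.117 servings and 1.721 servings → $3.74.
Cheapest feasible corner: $3.74.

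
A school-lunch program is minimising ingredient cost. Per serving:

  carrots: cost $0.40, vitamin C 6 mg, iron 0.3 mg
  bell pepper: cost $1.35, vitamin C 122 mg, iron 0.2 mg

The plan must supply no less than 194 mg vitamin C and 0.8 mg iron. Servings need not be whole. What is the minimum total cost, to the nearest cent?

$2.70

An LP optimum is at a vertex; with two nutrient constraints at most two foods are used. Check each candidate.
carrots only: max(194/6, 0.8/0.3) = 32.33 servings → $12.93.
bell pepper only: max(194/122, 0.8/0.2) = 4 servings → $5.40.
carrots + bell pepper with both tight: 1.661 servings and 1.508 servings → $2.70.
So the least-cost plan costs $2.70.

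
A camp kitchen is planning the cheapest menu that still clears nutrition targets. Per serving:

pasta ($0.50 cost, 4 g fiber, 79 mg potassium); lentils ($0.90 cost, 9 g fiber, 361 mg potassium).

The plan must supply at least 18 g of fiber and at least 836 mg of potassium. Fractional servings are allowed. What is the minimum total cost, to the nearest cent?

$2.08

Compare the cost at each extreme point of the feasible region.
pasta only: max(18/4, 836/79) = 10.58 servings → $5.29.
lentils only: max(18/9, 836/361) = 2.316 servings → $2.08.
pasta + lentils: the both-tight solution has a negative serving — not a feasible corner.
The minimum over all feasible corners is $2.08.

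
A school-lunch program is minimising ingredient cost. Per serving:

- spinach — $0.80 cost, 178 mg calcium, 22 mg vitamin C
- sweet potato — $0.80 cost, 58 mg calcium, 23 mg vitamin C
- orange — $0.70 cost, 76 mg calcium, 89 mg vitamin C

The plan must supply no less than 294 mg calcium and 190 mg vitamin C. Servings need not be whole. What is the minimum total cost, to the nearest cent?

Two binding constraints pin down two serving amounts, so the optimal mix uses at most two foods. The candidates are each food alone (scaled to the tighter of calcium/vitamin C) and each pair with both constraints tight.
spinach only: max(294/178, 190/22) = 8.636 servings → $6.91.
sweet potato only: max(294/58, 190/23) = 8.261 servings → $6.61.
orange only: max(294/76, 190/89) = 3.868 servings → $2.71.
spinach + sweet potato with both targets exact would need a negative amount; discard.
spinach + orange with both tight: 0.8275 servings and 1.93 servings → $2.01.
sweet potato + orange with both tight: 3.435 servings and 1.247 servings → $3.62.
So the least-cost plan costs $2.01.

$2.01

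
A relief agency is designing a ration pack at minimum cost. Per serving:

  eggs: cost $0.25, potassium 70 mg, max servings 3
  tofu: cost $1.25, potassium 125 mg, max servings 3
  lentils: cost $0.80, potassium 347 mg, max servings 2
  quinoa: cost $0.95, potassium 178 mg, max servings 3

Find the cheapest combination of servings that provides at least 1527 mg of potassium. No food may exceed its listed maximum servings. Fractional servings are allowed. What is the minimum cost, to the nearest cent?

Cost per mg of potassium: lentils $0.0023, eggs $0.0036, quinoa $0.0053, tofu $0.0100.
Take 2 servings of lentils: +694.0 mg potassium for $1.60 (total $1.60, still need 833.0 mg).
Take 3 servings of eggs: +210.0 mg potassium for $0.75 (total $2.35, still need 623.0 mg).
Take 3 servings of quinoa: +534.0 mg potassium for $2.85 (total $5.20, still need 89.0 mg).
Take 0.712 servings of tofu: +89.0 mg potassium for $0.89 (total $6.09, still need 0.0 mg).
Filling from the cheapest source first is optimal under one linear minimum: $6.09.

$6.09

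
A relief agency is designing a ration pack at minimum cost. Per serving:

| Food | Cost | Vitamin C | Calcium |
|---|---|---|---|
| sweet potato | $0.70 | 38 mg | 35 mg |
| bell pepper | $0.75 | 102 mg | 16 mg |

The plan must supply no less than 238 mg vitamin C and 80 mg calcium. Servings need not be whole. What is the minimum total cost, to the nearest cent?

Two binding constraints pin down two serving amounts, so the optimal mix uses at most two foods. The candidates are each food alone (scaled to the tighter of vitamin C/calcium) and each pair with both constraints tight.
sweet potato only: max(238/38, 80/35) = 6.263 servings → $4.38.
bell pepper only: max(238/102, 80/16) = 5 servings → $3.75.
sweet potato + bell pepper with both tight: 1.469 servings and 1.786 servings → $2.37.
Cheapest feasible corner: $2.37.

$2.37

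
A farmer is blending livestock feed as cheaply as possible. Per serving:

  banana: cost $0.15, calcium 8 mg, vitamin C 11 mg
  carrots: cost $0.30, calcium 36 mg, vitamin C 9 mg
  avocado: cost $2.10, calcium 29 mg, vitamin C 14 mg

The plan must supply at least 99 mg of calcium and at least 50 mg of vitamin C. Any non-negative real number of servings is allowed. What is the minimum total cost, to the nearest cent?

$1.06

Check every corner: each single food scaled to meet both minima, and each pair solved so both constraints bind.
banana only: max(99/8, 50/11) = 12.38 servings → $1.86.
carrots only: max(99/36, 50/9) = 5.556 servings → $1.67.
avocado only: max(99/29, 50/14) = 3.571 servings → $7.50.
banana + carrots with both tight: 2.806 servings and 2.127 servings → $1.06.
banana + avocado with both tight: 0.3092 servings and 3.329 servings → $7.04.
carrots + avocado: intersection lies outside the first quadrant.
So the least-cost plan costs $1.06.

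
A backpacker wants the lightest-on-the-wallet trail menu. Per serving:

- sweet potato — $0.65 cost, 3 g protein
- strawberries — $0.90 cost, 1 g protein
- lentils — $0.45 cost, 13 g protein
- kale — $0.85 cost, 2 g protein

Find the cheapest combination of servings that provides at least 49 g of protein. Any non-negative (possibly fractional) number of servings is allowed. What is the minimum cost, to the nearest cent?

Cost per g of protein: lentils $0.0346, sweet potato $0.2167, kale $0.4250, strawberries $0.9000.
With no serving limits, use only lentils: 49 g / 13 g = 3.769 servings × $0.45 = $1.70.

$1.70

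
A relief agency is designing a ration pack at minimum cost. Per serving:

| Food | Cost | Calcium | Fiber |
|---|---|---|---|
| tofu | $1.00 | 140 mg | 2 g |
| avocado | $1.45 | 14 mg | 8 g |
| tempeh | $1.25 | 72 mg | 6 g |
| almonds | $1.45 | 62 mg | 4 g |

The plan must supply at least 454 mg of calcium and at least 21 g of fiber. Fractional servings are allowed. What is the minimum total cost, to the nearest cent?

$5.39

With two linear requirements the optimum uses one or two foods; enumerate the corners.
tofu only: max(454/140, 21/2) = 10.5 servings → $10.50.
avocado only: max(454/14, 21/8) = 32.43 servings → $47.02.
tempeh only: max(454/72, 21/6) = 6.306 servings → $7.88.
almonds only: max(454/62, 21/4) = 7.323 servings → $10.62.
tofu + avocado with both tight: 3.057 servings and 1.861 servings → $5.75.
tofu + tempeh with both tight: 1.741 servings and 2.92 servings → $5.39.
tofu + almonds with both tight: 1.179 servings and 4.661 servings → $7.94.
avocado + tempeh with both targets exact would need a negative amount; discard.
avocado + almonds: intersection lies outside the first quadrant.
tempeh + almonds with both targets exact would need a negative amount; discard.
So the least-cost plan costs $5.39.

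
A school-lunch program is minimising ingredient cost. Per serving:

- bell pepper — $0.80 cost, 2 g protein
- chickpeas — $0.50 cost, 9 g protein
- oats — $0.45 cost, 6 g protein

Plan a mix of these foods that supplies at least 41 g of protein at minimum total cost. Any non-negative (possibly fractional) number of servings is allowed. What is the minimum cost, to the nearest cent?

Cost per g of protein: chickpeas $0.0556, oats $0.0750, bell pepper $0.4000.
With no serving limits, use only chickpeas: 41 g / 9 g = 4.556 servings × $0.50 = $2.28.

$2.28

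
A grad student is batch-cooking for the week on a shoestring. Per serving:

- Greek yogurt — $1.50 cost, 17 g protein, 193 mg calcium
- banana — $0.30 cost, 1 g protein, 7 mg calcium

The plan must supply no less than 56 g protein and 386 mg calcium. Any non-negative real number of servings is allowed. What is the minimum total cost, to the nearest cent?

$4.94

Compare the cost at each extreme point of the feasible region.
Greek yogurt only: max(56/17, 386/193) = 3.294 servings → $4.94.
banana only: max(56/1, 386/7) = 56 servings → $16.80.
Greek yogurt + banana: intersection lies outside the first quadrant.
Cheapest feasible corner: $4.94.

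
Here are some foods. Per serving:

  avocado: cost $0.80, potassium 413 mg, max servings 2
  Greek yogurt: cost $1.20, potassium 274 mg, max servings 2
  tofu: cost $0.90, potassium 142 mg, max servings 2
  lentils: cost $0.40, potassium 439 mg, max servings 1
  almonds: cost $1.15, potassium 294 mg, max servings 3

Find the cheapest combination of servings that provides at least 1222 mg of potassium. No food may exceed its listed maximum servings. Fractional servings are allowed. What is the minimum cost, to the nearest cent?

Cost per mg of potassium: lentils $0.0009, avocado $0.0019, almonds $0.0039, Greek yogurt $0.0044, tofu $0.0063.
Take 1 serving of lentils: +439.0 mg potassium for $0.40 (total $0.40, still need 783.0 mg).
Take 1.896 servings of avocado: +783.0 mg potassium for $1.52 (total $1.92, still need 0.0 mg).
Greedy by cheapest-per-mg is optimal for a single linear constraint, so the minimum cost is $1.92.

$1.92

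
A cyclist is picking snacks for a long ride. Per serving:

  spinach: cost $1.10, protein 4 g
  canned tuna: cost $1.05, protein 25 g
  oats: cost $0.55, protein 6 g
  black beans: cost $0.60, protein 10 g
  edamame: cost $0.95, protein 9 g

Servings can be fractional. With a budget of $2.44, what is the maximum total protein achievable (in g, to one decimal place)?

58.1 g

Protein per dollar: canned tuna 23.81, black beans 16.67, oats 10.91, edamame 9.474, spinach 3.636.
With no serving limits, spend the whole cost allowance on canned tuna: $2.44 / $1.05 × 25 g = 58.1 g.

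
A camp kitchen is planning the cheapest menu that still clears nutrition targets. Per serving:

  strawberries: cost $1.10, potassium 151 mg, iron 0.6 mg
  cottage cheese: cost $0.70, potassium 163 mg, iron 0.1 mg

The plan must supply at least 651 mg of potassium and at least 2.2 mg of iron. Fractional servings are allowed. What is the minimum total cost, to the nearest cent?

Two binding constraints pin down two serving amounts, so the optimal mix uses at most two foods. The candidates are each food alone (scaled to the tighter of potassium/iron) and each pair with both constraints tight.
strawberries only: max(651/151, 2.2/0.6) = 4.311 servings → $4.74.
cottage cheese only: max(651/163, 2.2/0.1) = 22 servings → $15.40.
strawberries + cottage cheese with both tight: 3.549 servings and 0.7062 servings → $4.40.
The minimum over all feasible corners is $4.40.

$4.40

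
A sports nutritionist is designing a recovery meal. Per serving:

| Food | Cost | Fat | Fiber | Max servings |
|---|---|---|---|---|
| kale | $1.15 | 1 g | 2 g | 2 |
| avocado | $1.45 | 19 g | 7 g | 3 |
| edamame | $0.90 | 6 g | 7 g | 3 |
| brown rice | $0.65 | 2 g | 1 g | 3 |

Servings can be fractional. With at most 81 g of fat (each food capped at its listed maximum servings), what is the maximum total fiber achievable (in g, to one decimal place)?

Fiber per g fat: kale 2, edamame 1.167, brown rice 0.5, avocado 0.3684.
Take 2 servings of kale: uses 2 g fat, +4.0 g fiber (running total 4.0 g).
Take 3 servings of edamame: uses 18 g fat, +21.0 g fiber (running total 25.0 g).
Take 3 servings of brown rice: uses 6 g fat, +3.0 g fiber (running total 28.0 g).
Take 2.895 servings of avocado: uses 55 g fat, +20.3 g fiber (running total 48.3 g).
Filling greedily by fiber-per-g fat is optimal for one linear limit, giving 48.3 g.

48.3 g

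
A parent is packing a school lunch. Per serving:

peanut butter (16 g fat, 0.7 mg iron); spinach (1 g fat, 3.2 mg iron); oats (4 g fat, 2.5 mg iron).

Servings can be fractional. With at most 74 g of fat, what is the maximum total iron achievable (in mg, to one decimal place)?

Iron per g fat: spinach 3.2, oats 0.625, peanut butter 0.04375.
With no serving limits, spend the whole fat allowance on spinach: 74 g / 1 g × 3.2 mg = 236.8 mg.

236.8 mg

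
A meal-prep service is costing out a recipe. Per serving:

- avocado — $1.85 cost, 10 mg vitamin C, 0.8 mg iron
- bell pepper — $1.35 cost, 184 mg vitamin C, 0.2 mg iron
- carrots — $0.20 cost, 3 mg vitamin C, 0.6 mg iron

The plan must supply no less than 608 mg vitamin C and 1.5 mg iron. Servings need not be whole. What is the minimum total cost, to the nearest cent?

With two linear requirements the optimum uses one or two foods; enumerate the corners.
avocado only: max(608/10, 1.5/0.8) = 60.8 servings → $112.48.
bell pepper only: max(608/184, 1.5/0.2) = 7.5 servings → $10.12.
carrots only: max(608/3, 1.5/0.6) = 202.7 servings → $40.53.
avocado + bell pepper with both tight: 1.063 servings and 3.247 servings → $6.35.
avocado + carrots: intersection lies outside the first quadrant.
bell pepper + carrots with both tight: 3.281 servings and 1.406 servings → $4.71.
So the least-cost plan costs $4.71.

$4.71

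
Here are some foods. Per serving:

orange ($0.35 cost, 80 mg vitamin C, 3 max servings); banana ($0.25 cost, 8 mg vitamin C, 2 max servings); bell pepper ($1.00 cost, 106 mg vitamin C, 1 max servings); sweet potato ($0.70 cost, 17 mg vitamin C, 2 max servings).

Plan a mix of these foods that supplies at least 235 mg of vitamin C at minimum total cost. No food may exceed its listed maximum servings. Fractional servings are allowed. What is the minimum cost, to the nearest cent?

Cost per mg of vitamin C: orange $0.0044, bell pepper $0.0094, banana $0.0312, sweet potato $0.0412.
Take 2.938 servings of orange: +235.0 mg vitamin C for $1.03 (total $1.03, still need 0.0 mg).
Filling from the cheapest source first is optimal under one linear minimum: $1.03.

$1.03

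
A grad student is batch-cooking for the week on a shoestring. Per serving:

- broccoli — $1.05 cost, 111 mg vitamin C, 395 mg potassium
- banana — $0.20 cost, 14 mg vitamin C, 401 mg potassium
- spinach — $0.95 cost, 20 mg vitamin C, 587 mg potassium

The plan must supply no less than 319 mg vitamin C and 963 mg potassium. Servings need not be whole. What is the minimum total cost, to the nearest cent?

Compare the cost at each extreme point of the feasible region.
broccoli only: max(319/111, 963/395) = 2.874 servings → $3.02.
banana only: max(319/14, 963/401) = 22.79 servings → $4.56.
spinach only: max(319/20, 963/587) = 15.95 servings → $15.15.
broccoli + banana: the both-tight solution has a negative serving — not a feasible corner.
broccoli + spinach with both targets exact would need a negative amount; discard.
banana + spinach: intersection lies outside the first quadrant.
The minimum over all feasible corners is $3.02.

$3.02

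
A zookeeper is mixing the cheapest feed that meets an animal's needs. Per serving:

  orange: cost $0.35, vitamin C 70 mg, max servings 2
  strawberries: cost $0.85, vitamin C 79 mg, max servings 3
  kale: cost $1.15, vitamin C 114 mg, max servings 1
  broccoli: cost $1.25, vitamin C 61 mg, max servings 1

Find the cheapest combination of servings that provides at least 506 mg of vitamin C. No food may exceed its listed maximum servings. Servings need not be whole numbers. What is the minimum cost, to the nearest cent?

Cost per mg of vitamin C: orange $0.0050, kale $0.0101, strawberries $0.0108, broccoli $0.0205.
Take 2 servings of orange: +140.0 mg vitamin C for $0.70 (total $0.70, still need 366.0 mg).
Take 1 serving of kale: +114.0 mg vitamin C for $1.15 (total $1.85, still need 252.0 mg).
Take 3 servings of strawberries: +237.0 mg vitamin C for $2.55 (total $4.40, still need 15.0 mg).
Take 0.2459 servings of broccoli: +15.0 mg vitamin C for $0.31 (total $4.71, still need 0.0 mg).
Filling from the cheapest source first is optimal under one linear minimum: $4.71.

$4.71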